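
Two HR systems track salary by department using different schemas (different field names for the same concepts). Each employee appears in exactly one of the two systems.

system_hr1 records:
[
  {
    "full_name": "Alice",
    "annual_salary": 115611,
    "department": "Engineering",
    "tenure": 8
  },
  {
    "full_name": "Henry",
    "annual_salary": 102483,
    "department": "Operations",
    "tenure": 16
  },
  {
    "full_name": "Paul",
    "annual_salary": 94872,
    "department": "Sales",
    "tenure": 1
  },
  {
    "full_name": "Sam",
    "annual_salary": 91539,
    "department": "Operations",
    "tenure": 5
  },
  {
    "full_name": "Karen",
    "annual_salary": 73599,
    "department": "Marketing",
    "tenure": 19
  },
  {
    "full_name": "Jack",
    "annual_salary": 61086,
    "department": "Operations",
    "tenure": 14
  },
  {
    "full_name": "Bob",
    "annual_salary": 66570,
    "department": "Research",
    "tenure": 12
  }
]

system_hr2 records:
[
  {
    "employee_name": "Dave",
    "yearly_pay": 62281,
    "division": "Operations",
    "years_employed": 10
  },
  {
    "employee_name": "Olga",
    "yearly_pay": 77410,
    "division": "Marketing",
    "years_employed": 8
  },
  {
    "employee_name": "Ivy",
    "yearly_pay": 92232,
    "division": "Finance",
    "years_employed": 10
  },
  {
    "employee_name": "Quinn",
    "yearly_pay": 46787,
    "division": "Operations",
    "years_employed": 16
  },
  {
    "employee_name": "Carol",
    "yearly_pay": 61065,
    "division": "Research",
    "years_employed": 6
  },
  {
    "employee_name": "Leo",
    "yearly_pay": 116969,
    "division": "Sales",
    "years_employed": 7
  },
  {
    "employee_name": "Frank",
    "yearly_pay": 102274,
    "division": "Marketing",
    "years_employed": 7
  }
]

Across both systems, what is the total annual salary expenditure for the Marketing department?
253283

Schema mappings:
- "department" (system_hr1) = "division" (system_hr2) = department
- "annual_salary" (system_hr1) = "yearly_pay" (system_hr2) = salary

Marketing salaries from system_hr1: 73599
Marketing salaries from system_hr2: 179684

Total: 73599 + 179684 = 253283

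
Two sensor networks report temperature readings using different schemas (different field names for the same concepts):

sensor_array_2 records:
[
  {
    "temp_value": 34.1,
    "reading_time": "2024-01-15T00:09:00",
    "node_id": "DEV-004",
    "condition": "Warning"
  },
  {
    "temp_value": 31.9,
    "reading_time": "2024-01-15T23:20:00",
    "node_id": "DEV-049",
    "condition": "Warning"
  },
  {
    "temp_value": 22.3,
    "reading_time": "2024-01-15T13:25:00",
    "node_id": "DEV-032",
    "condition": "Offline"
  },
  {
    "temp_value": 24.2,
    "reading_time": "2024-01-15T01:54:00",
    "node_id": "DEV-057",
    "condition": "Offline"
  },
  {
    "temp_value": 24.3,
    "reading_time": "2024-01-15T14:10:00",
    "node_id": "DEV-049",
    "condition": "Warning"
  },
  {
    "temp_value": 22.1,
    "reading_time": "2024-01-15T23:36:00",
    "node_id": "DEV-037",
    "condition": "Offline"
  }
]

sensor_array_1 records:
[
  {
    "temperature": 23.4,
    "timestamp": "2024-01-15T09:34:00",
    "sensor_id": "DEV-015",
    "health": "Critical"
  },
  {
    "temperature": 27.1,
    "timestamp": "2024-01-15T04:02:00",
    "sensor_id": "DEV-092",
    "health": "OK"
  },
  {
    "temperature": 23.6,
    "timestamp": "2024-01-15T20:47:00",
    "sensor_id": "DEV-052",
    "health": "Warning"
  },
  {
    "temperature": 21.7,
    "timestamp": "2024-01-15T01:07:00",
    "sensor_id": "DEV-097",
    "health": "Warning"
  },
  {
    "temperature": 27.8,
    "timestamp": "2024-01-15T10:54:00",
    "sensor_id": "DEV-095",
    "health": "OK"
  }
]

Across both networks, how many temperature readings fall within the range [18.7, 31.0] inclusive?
9

Schema mapping: "temp_value" (sensor_array_2) = "temperature" (sensor_array_1) = temperature

Readings in [18.7, 31.0] from sensor_array_2: 4
Readings in [18.7, 31.0] from sensor_array_1: 5

Total count: 4 + 5 = 9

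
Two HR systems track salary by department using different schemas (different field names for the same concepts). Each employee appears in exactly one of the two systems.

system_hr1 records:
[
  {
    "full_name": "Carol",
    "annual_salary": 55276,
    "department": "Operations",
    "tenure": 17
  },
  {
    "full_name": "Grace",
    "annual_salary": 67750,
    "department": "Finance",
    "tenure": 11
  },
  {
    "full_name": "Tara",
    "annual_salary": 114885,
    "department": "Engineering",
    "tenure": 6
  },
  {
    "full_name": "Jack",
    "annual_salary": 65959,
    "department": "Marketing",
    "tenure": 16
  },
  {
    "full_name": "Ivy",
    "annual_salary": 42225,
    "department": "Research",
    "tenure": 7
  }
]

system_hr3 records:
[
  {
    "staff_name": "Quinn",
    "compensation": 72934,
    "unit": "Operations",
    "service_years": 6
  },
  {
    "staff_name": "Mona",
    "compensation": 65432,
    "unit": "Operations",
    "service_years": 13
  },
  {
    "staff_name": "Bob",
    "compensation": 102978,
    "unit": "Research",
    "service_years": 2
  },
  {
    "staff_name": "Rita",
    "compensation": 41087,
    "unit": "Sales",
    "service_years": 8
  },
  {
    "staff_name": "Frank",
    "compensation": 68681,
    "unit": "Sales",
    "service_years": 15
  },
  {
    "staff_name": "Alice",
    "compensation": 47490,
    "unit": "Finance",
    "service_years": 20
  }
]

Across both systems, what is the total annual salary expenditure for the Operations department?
193642

Schema mappings:
- "department" (system_hr1) = "unit" (system_hr3) = department
- "annual_salary" (system_hr1) = "compensation" (system_hr3) = salary

Operations salaries from system_hr1: 55276
Operations salaries from system_hr3: 138366

Total: 55276 + 138366 = 193642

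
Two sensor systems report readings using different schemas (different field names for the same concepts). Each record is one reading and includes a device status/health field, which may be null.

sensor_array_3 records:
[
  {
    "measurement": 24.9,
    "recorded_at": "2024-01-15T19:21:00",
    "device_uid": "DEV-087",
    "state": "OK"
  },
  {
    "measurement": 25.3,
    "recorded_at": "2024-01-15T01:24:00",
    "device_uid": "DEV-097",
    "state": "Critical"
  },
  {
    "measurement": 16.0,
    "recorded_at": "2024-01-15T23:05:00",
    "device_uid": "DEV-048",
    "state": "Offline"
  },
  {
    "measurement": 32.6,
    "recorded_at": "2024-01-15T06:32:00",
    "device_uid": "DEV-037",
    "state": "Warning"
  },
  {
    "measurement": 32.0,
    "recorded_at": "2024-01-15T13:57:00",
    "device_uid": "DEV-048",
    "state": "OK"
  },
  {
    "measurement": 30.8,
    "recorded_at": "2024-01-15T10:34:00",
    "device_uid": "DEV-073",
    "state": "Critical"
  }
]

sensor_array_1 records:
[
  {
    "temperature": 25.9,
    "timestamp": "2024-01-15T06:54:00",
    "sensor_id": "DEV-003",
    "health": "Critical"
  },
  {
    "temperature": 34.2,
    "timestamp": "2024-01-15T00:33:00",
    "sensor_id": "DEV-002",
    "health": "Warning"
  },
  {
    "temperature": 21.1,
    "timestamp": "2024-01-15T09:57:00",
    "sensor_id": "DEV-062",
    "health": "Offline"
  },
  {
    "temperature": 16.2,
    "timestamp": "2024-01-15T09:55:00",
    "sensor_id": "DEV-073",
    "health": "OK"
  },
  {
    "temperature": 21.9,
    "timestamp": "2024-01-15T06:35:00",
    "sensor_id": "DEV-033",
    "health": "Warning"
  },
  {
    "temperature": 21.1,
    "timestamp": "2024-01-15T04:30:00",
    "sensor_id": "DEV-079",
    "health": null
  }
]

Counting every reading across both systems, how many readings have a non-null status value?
11

Schema mapping: "state" (sensor_array_3) = "health" (sensor_array_1) = status

Non-null in sensor_array_3: 6
Non-null in sensor_array_1: 5

Total non-null: 6 + 5 = 11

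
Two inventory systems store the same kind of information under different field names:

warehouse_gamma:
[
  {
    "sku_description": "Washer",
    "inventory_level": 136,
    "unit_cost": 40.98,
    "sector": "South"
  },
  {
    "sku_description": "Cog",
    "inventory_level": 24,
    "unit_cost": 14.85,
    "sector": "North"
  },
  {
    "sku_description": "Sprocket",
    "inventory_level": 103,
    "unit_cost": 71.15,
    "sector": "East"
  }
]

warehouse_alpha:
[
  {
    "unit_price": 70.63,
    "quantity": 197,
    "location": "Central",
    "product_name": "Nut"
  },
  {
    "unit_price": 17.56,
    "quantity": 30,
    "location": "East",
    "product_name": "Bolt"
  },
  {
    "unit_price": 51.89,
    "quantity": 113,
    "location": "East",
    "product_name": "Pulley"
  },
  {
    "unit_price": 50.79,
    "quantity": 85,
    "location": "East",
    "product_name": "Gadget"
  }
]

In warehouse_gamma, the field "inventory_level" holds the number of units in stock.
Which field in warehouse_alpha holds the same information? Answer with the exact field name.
quantity

In warehouse_gamma, "inventory_level" holds the number of units in stock.
The fields in warehouse_alpha are: "unit_price", "quantity", "location", "product_name".
"quantity" is the match: the name refers to the same concept and its values are whole-number counts (e.g. 197, 30).
The other fields ("unit_price", "location", "product_name") hold different kinds of data.

So "inventory_level" in warehouse_gamma corresponds to "quantity" in warehouse_alpha.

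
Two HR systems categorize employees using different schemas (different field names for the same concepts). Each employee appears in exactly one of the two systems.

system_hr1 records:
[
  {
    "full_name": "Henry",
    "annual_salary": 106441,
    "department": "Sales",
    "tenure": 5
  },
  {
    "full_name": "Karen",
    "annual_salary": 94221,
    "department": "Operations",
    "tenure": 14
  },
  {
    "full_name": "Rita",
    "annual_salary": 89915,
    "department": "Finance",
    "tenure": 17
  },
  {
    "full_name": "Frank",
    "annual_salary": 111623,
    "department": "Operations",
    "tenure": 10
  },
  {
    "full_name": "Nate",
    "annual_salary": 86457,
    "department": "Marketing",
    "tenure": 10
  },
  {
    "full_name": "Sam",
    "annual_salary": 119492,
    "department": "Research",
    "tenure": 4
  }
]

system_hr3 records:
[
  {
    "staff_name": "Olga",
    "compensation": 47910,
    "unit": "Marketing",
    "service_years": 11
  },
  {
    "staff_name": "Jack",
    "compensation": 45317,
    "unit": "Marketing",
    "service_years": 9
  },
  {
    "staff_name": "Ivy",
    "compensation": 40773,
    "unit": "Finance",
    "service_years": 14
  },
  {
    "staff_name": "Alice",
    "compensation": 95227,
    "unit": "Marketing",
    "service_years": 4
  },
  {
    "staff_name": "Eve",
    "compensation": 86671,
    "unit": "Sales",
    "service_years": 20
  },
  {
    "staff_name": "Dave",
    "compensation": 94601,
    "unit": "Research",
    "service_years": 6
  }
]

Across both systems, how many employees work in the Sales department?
2

Schema mapping: "department" (system_hr1) = "unit" (system_hr3) = department

Sales employees in system_hr1: 1
Sales employees in system_hr3: 1

Total in Sales: 1 + 1 = 2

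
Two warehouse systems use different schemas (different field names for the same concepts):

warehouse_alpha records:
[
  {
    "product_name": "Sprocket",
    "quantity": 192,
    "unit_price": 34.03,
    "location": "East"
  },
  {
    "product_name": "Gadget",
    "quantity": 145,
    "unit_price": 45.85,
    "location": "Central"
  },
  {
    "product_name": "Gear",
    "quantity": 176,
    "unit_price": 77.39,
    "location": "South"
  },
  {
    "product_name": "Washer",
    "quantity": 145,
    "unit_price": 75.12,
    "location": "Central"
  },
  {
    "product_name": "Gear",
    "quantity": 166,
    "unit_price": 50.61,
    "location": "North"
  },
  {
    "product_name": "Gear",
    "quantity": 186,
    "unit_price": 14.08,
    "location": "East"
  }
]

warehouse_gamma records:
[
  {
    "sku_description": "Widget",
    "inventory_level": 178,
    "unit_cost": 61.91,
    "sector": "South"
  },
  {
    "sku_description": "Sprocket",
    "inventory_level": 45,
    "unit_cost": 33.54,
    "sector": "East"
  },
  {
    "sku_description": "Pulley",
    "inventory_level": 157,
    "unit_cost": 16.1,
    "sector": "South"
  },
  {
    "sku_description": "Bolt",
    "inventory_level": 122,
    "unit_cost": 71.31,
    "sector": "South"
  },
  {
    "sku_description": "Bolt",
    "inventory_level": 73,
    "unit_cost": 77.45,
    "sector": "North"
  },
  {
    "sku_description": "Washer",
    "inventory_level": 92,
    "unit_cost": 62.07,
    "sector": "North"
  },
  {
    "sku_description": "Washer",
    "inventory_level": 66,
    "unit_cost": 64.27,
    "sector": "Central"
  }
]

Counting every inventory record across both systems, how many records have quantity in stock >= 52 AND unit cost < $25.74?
2

Schema mappings:
- "quantity" (warehouse_alpha) = "inventory_level" (warehouse_gamma) = quantity
- "unit_price" (warehouse_alpha) = "unit_cost" (warehouse_gamma) = unit cost

Records meeting both conditions in warehouse_alpha: 1
Records meeting both conditions in warehouse_gamma: 1

Total: 1 + 1 = 2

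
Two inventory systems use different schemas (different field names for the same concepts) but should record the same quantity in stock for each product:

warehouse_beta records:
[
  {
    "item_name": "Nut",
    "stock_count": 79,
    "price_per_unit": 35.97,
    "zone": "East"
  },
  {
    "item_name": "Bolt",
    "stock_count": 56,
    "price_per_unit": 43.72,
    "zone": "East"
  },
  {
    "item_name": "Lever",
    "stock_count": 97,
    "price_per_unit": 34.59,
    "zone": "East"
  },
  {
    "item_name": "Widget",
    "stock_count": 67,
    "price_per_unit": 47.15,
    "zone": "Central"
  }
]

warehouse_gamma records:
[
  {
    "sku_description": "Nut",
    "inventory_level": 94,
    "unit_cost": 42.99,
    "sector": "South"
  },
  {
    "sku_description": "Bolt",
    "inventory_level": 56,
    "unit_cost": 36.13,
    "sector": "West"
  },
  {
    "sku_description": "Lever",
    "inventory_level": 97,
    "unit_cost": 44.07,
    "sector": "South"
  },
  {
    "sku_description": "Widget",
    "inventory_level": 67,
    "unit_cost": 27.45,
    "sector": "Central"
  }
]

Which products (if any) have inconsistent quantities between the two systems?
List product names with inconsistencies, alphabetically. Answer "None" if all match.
Nut

Schema mappings:
- "item_name" (warehouse_beta) = "sku_description" (warehouse_gamma) = product name
- "stock_count" (warehouse_beta) = "inventory_level" (warehouse_gamma) = quantity

Comparison:
  Nut: 79 vs 94 - MISMATCH
  Bolt: 56 vs 56 - MATCH
  Lever: 97 vs 97 - MATCH
  Widget: 67 vs 67 - MATCH

Products with inconsistencies: Nut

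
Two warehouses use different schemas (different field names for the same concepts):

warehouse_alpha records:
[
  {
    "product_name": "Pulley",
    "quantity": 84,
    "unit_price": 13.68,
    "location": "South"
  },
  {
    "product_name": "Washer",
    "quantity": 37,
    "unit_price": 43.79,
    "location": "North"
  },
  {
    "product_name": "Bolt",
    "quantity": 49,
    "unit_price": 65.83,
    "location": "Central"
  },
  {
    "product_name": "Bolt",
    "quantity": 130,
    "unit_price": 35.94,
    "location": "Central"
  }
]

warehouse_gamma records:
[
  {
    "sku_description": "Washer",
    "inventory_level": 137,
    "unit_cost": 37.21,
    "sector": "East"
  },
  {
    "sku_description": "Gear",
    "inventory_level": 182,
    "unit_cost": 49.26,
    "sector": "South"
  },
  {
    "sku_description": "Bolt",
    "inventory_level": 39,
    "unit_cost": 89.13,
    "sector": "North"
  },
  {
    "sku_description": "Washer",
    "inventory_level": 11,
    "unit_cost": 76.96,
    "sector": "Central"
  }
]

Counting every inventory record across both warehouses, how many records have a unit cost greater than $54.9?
3

Schema mapping: "unit_price" (warehouse_alpha) = "unit_cost" (warehouse_gamma) = unit cost

Records > $54.9 in warehouse_alpha: 1
Records > $54.9 in warehouse_gamma: 2

Total count: 1 + 2 = 3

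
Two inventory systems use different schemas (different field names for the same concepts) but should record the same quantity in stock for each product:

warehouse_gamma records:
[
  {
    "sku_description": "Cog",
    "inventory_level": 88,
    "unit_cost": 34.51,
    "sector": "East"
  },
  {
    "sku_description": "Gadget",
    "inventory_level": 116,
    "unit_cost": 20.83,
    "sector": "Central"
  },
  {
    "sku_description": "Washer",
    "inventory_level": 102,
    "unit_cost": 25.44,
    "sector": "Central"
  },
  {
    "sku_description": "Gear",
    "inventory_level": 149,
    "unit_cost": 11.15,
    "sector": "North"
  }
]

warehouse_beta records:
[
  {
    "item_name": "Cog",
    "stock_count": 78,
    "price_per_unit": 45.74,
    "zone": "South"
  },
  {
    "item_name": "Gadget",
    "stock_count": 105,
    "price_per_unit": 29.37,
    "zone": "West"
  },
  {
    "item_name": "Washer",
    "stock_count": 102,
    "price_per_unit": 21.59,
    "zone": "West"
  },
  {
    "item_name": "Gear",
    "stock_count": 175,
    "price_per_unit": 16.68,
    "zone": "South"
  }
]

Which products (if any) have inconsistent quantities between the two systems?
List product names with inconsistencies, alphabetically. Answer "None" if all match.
Cog, Gadget, Gear

Schema mappings:
- "sku_description" (warehouse_gamma) = "item_name" (warehouse_beta) = product name
- "inventory_level" (warehouse_gamma) = "stock_count" (warehouse_beta) = quantity

Comparison:
  Cog: 88 vs 78 - MISMATCH
  Gadget: 116 vs 105 - MISMATCH
  Washer: 102 vs 102 - MATCH
  Gear: 149 vs 175 - MISMATCH

Products with inconsistencies: Cog, Gadget, Gear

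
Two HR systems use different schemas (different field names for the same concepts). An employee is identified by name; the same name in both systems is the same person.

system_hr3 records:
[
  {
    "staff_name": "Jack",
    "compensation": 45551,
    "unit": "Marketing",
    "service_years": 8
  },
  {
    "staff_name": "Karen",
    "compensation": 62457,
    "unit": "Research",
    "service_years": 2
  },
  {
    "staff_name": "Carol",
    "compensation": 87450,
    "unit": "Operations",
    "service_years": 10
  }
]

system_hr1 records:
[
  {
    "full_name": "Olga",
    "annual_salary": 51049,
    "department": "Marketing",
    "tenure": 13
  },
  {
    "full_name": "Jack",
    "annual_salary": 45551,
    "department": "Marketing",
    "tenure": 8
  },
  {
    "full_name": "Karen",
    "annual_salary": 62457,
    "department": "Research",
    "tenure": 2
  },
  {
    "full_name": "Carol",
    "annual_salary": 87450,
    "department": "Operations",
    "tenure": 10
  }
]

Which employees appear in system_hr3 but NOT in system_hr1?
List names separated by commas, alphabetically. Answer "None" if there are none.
None

Schema mapping: "staff_name" (system_hr3) = "full_name" (system_hr1) = employee name

Names in system_hr3: ['Carol', 'Jack', 'Karen']
Names in system_hr1: ['Carol', 'Jack', 'Karen', 'Olga']

In system_hr3 but not system_hr1: None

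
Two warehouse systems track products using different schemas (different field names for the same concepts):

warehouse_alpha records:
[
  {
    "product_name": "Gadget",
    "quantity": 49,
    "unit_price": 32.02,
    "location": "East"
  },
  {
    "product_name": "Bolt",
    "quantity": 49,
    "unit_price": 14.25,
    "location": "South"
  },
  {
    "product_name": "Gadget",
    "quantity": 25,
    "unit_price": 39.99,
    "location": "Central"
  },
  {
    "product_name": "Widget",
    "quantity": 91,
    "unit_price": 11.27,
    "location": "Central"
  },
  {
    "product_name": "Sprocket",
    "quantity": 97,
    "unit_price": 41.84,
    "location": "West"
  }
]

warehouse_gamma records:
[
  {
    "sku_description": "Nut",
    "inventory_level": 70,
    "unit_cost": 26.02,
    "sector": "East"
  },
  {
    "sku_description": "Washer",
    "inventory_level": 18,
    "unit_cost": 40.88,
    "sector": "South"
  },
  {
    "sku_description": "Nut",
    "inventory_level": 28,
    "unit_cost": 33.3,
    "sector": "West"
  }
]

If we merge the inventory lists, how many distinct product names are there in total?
6

Schema mapping: "product_name" (warehouse_alpha) = "sku_description" (warehouse_gamma) = product name

Products in warehouse_alpha: ['Bolt', 'Gadget', 'Sprocket', 'Widget']
Products in warehouse_gamma: ['Nut', 'Washer']

Union (unique products): ['Bolt', 'Gadget', 'Nut', 'Sprocket', 'Washer', 'Widget']
Count: 6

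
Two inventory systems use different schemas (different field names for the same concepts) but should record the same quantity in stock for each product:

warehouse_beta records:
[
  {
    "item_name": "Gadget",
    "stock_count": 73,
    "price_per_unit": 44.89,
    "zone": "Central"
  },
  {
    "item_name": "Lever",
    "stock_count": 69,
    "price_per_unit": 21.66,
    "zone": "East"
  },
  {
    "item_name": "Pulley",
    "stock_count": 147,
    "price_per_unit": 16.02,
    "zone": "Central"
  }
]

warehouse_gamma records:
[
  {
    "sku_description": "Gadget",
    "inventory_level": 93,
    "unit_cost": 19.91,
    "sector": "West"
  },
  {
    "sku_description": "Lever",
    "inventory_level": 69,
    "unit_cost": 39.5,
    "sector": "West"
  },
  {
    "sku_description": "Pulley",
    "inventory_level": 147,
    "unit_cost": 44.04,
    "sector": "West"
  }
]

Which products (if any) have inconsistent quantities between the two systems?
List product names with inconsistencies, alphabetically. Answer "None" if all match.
Gadget

Schema mappings:
- "item_name" (warehouse_beta) = "sku_description" (warehouse_gamma) = product name
- "stock_count" (warehouse_beta) = "inventory_level" (warehouse_gamma) = quantity

Comparison:
  Gadget: 73 vs 93 - MISMATCH
  Lever: 69 vs 69 - MATCH
  Pulley: 147 vs 147 - MATCH

Products with inconsistencies: Gadget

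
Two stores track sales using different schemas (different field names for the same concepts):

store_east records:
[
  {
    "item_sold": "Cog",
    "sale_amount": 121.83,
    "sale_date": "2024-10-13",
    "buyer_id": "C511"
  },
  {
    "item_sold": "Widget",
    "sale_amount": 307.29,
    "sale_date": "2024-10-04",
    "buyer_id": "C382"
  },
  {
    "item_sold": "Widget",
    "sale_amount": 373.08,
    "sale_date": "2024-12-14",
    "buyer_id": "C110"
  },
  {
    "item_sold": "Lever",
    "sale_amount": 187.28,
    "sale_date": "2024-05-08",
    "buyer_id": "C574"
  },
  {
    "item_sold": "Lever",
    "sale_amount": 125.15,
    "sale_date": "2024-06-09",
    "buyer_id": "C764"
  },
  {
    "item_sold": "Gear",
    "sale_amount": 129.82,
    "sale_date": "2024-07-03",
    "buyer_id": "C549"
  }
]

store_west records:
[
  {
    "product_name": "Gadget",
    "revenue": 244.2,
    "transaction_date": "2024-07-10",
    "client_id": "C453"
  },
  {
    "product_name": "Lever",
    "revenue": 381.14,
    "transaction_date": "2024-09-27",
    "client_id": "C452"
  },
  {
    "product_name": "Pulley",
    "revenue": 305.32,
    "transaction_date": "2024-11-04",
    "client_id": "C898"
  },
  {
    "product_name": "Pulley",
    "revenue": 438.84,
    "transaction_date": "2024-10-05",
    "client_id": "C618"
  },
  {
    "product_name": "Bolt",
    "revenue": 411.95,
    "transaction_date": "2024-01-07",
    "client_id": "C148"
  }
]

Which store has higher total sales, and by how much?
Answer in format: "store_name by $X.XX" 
store_west by $537.00

Schema mapping: "sale_amount" (store_east) = "revenue" (store_west) = sale amount

Total for store_east: 1244.45
Total for store_west: 1781.45

Difference: |1244.45 - 1781.45| = 537.00
store_west has higher sales by $537.00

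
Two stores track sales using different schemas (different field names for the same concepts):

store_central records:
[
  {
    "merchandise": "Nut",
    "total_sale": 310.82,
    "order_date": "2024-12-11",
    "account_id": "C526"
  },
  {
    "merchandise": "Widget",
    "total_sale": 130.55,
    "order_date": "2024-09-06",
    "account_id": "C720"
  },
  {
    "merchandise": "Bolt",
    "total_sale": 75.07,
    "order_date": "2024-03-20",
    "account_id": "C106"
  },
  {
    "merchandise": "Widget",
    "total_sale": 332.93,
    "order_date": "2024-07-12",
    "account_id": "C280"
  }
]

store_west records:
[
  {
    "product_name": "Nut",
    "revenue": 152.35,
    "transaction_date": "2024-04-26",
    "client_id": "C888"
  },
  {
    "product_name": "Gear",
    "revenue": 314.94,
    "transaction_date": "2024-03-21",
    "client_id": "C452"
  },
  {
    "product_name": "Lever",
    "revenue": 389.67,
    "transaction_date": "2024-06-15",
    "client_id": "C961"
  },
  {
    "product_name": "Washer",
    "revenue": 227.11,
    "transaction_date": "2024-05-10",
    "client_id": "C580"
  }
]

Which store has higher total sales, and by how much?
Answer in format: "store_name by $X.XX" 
store_west by $234.70

Schema mapping: "total_sale" (store_central) = "revenue" (store_west) = sale amount

Total for store_central: 849.37
Total for store_west: 1084.07

Difference: |849.37 - 1084.07| = 234.70
store_west has higher sales by $234.70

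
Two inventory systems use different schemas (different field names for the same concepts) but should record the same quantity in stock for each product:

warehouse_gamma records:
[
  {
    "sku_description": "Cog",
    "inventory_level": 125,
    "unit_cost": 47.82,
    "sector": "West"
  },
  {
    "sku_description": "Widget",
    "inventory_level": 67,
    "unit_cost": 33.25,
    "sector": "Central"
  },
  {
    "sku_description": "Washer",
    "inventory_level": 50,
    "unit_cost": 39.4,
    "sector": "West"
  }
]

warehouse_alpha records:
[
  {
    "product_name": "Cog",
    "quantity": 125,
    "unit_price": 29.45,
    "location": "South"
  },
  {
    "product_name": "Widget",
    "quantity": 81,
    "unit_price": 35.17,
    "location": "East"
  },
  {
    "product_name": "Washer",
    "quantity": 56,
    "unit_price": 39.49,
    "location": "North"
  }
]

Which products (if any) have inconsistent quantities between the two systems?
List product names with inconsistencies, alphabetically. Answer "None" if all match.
Washer, Widget

Schema mappings:
- "sku_description" (warehouse_gamma) = "product_name" (warehouse_alpha) = product name
- "inventory_level" (warehouse_gamma) = "quantity" (warehouse_alpha) = quantity

Comparison:
  Cog: 125 vs 125 - MATCH
  Widget: 67 vs 81 - MISMATCH
  Washer: 50 vs 56 - MISMATCH

Products with inconsistencies: Washer, Widget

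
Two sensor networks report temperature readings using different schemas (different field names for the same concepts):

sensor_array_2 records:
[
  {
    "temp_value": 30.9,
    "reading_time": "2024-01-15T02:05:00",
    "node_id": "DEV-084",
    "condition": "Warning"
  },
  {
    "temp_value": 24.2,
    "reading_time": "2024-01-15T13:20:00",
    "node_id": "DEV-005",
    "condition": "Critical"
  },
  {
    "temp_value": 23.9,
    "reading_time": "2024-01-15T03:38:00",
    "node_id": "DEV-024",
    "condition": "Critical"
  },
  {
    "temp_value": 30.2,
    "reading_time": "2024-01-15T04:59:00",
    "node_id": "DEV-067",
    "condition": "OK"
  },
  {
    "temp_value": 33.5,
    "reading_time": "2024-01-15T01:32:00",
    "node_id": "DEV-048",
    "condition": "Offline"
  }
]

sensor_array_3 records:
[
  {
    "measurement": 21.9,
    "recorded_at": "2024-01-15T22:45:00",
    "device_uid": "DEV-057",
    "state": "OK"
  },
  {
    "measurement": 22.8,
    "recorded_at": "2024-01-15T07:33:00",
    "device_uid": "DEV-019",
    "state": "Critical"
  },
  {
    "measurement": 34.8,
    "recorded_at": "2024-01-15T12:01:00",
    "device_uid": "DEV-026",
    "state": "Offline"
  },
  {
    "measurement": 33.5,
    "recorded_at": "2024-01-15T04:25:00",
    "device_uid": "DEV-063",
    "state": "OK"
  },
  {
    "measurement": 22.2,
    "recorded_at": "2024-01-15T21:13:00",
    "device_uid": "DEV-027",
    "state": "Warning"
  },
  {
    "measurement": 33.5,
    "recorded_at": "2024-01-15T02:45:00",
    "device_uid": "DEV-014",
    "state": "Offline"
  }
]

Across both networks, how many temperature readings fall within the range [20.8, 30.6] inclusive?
6

Schema mapping: "temp_value" (sensor_array_2) = "measurement" (sensor_array_3) = temperature

Readings in [20.8, 30.6] from sensor_array_2: 3
Readings in [20.8, 30.6] from sensor_array_3: 3

Total count: 3 + 3 = 6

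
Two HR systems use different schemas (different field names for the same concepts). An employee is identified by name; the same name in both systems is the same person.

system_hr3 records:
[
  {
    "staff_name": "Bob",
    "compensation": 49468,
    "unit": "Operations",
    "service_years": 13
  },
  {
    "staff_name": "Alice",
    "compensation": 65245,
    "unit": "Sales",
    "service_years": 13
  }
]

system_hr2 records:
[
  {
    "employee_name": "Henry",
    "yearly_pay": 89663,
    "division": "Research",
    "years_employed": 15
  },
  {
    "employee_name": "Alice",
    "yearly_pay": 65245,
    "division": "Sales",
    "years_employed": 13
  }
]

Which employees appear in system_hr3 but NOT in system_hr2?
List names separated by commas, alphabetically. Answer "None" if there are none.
Bob

Schema mapping: "staff_name" (system_hr3) = "employee_name" (system_hr2) = employee name

Names in system_hr3: ['Alice', 'Bob']
Names in system_hr2: ['Alice', 'Henry']

In system_hr3 but not system_hr2: ['Bob']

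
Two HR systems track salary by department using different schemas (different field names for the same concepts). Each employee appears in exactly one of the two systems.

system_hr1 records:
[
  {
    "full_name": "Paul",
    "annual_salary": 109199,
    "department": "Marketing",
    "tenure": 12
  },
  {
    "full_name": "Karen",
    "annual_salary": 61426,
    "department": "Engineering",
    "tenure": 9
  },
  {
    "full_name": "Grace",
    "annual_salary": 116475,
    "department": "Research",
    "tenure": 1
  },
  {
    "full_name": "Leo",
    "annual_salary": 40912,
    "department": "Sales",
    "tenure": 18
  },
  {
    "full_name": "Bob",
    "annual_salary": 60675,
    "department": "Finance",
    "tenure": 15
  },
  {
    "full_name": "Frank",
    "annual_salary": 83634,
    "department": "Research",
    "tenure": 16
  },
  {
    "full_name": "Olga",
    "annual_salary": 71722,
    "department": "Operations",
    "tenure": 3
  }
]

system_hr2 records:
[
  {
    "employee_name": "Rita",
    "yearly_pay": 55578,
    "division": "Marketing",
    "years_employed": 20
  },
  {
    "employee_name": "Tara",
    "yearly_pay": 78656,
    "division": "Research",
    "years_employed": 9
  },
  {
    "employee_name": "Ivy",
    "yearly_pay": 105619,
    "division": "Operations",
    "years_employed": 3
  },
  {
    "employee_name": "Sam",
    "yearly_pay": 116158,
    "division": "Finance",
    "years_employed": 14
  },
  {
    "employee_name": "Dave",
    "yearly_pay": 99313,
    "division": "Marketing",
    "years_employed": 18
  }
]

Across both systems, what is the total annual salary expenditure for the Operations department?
177341

Schema mappings:
- "department" (system_hr1) = "division" (system_hr2) = department
- "annual_salary" (system_hr1) = "yearly_pay" (system_hr2) = salary

Operations salaries from system_hr1: 71722
Operations salaries from system_hr2: 105619

Total: 71722 + 105619 = 177341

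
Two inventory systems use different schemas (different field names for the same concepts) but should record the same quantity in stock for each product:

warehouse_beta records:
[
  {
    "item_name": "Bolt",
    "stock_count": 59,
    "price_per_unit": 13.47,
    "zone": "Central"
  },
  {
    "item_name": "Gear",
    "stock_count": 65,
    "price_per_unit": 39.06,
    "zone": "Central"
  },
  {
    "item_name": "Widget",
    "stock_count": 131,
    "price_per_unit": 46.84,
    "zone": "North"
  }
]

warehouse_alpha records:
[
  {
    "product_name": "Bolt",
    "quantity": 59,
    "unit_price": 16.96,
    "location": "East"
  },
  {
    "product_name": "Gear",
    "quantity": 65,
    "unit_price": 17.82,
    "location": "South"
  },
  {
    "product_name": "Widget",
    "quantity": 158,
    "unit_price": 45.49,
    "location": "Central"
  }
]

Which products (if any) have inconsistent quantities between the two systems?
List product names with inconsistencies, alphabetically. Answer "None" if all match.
Widget

Schema mappings:
- "item_name" (warehouse_beta) = "product_name" (warehouse_alpha) = product name
- "stock_count" (warehouse_beta) = "quantity" (warehouse_alpha) = quantity

Comparison:
  Bolt: 59 vs 59 - MATCH
  Gear: 65 vs 65 - MATCH
  Widget: 131 vs 158 - MISMATCH

Products with inconsistencies: Widget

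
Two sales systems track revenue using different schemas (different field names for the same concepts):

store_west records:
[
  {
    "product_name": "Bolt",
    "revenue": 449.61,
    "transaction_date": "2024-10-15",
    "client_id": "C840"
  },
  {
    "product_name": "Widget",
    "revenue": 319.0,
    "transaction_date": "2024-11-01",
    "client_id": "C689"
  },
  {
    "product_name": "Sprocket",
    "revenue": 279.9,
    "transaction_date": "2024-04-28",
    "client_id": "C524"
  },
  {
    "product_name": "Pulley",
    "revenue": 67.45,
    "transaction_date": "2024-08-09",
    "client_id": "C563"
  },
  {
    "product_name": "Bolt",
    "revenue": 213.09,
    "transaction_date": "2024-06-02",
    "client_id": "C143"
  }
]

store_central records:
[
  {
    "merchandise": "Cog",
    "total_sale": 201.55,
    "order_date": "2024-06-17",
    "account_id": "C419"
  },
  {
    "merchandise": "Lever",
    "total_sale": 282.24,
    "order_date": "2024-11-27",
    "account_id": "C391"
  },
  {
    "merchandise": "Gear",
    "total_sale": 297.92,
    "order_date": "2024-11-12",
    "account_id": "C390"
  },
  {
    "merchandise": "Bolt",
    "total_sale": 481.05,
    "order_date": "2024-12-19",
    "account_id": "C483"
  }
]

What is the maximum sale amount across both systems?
481.05

Reconcile: "revenue" (store_west) = "total_sale" (store_central) = sale amount

Maximum in store_west: 449.61
Maximum in store_central: 481.05

Overall maximum: max(449.61, 481.05) = 481.05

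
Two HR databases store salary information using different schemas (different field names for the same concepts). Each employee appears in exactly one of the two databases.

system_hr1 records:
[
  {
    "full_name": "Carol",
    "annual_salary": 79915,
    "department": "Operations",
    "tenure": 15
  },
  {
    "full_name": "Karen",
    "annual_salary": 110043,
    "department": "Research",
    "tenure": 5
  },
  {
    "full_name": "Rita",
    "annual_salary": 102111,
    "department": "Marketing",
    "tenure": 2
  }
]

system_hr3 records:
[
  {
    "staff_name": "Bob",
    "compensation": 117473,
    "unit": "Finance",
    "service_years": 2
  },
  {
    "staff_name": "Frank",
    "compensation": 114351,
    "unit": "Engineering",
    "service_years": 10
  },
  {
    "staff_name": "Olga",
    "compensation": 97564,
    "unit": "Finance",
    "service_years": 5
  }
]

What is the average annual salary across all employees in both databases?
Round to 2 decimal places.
103576.17

Schema mapping: "annual_salary" (system_hr1) = "compensation" (system_hr3) = annual salary

All salaries: [79915, 110043, 102111, 117473, 114351, 97564]
Sum: 621457
Count: 6
Average: 621457 / 6 = 103576.17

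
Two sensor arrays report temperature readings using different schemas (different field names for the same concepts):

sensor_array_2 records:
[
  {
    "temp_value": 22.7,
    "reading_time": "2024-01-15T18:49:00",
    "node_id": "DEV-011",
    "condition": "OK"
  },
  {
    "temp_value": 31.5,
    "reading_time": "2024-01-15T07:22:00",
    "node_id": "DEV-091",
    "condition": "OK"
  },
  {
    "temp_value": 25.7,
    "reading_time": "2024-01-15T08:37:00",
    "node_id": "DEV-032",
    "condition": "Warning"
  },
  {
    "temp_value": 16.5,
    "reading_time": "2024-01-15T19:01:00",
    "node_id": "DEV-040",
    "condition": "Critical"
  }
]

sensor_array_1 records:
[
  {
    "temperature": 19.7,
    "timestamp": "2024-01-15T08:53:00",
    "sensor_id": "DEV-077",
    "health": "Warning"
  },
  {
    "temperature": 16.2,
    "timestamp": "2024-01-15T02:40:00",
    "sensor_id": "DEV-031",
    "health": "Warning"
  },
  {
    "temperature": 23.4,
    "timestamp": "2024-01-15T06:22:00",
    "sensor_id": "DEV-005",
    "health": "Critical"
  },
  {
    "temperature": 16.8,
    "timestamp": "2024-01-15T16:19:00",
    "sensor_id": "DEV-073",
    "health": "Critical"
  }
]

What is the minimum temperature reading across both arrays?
16.2

Schema mapping: "temp_value" (sensor_array_2) = "temperature" (sensor_array_1) = temperature reading

Minimum in sensor_array_2: 16.5
Minimum in sensor_array_1: 16.2

Overall minimum: min(16.5, 16.2) = 16.2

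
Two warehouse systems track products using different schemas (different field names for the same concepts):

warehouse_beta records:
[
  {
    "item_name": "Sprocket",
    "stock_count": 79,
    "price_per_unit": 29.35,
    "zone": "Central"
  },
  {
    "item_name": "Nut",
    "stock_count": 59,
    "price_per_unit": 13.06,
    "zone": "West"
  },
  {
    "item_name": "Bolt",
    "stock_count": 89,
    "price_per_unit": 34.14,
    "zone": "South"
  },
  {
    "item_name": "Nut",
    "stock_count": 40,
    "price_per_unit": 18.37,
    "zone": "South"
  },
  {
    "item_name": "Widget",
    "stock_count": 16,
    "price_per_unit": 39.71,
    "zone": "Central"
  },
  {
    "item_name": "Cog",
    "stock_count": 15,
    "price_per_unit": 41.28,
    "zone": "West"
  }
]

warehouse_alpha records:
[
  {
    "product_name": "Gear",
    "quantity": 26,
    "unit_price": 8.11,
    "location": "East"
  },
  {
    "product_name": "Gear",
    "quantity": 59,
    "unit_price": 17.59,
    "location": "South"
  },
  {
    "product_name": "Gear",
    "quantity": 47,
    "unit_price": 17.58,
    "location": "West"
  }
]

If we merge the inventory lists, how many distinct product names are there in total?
6

Schema mapping: "item_name" (warehouse_beta) = "product_name" (warehouse_alpha) = product name

Products in warehouse_beta: ['Bolt', 'Cog', 'Nut', 'Sprocket', 'Widget']
Products in warehouse_alpha: ['Gear']

Union (unique products): ['Bolt', 'Cog', 'Gear', 'Nut', 'Sprocket', 'Widget']
Count: 6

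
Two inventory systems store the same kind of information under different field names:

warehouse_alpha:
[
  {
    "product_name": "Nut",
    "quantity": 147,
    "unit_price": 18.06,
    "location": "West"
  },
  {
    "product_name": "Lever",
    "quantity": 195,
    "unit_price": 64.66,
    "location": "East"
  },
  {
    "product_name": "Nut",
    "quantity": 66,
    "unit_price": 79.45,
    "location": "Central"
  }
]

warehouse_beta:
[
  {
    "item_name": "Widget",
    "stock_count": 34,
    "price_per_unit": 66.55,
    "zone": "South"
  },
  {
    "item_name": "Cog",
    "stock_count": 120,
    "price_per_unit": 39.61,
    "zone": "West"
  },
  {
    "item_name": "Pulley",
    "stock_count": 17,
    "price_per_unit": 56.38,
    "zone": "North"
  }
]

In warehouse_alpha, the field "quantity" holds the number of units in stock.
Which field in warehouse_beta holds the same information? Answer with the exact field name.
stock_count

In warehouse_alpha, "quantity" holds the number of units in stock.
The fields in warehouse_beta are: "item_name", "stock_count", "price_per_unit", "zone".
"stock_count" is the match: the name refers to the same concept and its values are whole-number counts (e.g. 34, 120).
The other fields ("item_name", "price_per_unit", "zone") hold different kinds of data.

So "quantity" in warehouse_alpha corresponds to "stock_count" in warehouse_beta.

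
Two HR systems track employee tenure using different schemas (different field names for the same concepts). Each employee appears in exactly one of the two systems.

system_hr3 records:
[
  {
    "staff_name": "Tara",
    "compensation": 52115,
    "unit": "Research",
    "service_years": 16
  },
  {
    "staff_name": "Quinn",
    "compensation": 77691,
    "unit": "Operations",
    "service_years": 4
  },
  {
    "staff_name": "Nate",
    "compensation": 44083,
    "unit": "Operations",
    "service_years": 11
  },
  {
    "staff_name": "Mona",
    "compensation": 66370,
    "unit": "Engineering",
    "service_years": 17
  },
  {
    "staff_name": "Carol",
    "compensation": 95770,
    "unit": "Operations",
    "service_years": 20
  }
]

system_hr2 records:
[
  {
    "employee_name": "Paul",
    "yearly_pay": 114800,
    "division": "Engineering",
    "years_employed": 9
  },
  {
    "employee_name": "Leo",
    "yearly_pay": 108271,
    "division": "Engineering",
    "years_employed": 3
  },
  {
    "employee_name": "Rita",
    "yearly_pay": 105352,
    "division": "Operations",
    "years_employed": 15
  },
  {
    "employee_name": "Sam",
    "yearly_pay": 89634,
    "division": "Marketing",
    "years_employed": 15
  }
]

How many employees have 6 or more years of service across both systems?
7

Reconcile schemas: "service_years" (system_hr3) = "years_employed" (system_hr2) = years of service

From system_hr3: 4 employees with >= 6 years
From system_hr2: 3 employees with >= 6 years

Total: 4 + 3 = 7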